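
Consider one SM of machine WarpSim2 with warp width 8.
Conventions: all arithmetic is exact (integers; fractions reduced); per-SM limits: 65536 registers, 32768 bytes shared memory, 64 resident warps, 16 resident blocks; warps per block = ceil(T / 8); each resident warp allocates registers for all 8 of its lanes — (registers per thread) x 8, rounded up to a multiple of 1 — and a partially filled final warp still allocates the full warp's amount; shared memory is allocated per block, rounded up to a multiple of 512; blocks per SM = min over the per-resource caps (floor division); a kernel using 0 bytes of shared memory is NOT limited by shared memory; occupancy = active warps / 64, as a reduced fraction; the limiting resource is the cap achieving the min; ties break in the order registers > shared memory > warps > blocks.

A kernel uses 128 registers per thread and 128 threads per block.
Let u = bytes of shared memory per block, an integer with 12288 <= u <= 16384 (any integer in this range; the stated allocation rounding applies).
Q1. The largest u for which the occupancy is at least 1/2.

Answer: u = 16384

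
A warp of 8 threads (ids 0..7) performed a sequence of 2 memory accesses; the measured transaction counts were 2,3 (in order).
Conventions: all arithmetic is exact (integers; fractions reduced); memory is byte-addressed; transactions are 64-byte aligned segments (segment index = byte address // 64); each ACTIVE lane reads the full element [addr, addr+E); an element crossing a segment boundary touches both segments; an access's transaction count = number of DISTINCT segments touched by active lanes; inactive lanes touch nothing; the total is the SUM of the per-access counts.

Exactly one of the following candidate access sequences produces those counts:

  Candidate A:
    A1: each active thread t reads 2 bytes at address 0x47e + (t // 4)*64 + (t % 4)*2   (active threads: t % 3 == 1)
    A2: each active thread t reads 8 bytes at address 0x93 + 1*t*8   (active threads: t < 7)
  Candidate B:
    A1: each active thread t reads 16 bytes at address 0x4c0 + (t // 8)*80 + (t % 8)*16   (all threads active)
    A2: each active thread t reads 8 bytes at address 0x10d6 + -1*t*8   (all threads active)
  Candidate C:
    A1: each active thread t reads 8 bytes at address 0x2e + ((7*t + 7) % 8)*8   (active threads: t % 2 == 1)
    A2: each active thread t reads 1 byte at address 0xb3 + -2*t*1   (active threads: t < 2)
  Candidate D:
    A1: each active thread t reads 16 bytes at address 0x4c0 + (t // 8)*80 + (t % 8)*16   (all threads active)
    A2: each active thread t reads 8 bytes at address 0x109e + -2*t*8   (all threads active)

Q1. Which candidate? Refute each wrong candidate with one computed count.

A: A2 gives 2 transactions, not 3
B: A2 gives 2 transactions, not 3
C: A2 gives 1 transaction, not 3
D: all counts match (2,3)

Answer: D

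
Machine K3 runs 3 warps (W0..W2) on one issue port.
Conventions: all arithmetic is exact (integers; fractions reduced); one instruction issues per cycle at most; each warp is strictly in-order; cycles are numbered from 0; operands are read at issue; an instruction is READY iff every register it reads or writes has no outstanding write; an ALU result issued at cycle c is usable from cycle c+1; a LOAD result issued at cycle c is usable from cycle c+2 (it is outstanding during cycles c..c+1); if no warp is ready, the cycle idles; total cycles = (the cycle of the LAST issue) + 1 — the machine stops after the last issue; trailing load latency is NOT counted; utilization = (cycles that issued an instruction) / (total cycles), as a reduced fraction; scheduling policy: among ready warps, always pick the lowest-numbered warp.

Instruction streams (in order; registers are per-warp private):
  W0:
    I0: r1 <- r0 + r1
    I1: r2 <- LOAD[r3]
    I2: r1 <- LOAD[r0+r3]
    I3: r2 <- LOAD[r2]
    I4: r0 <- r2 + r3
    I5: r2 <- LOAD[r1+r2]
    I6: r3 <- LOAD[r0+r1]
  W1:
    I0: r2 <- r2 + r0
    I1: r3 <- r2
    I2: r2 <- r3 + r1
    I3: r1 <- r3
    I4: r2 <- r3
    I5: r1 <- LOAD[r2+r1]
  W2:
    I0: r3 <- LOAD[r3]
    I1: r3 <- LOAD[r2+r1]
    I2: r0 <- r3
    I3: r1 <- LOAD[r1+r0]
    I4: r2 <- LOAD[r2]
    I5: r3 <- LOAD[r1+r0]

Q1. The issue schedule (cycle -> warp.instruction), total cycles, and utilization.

cycle 0: W0.I0
cycle 1: W0.I1
cycle 2: W0.I2
cycle 3: W0.I3
cycle 4: W1.I0
cycle 5: W0.I4
cycle 6: W0.I5
cycle 7: W0.I6
cycle 8: W1.I1
cycle 9: W1.I2
cycle 10: W1.I3
cycle 11: W1.I4
cycle 12: W1.I5
cycle 13: W2.I0
cycle 14: idle
cycle 15: W2.I1
cycle 16: idle
cycle 17: W2.I2
cycle 18: W2.I3
cycle 19: W2.I4
cycle 20: W2.I5

Answer: 21 cycles, utilization 19/21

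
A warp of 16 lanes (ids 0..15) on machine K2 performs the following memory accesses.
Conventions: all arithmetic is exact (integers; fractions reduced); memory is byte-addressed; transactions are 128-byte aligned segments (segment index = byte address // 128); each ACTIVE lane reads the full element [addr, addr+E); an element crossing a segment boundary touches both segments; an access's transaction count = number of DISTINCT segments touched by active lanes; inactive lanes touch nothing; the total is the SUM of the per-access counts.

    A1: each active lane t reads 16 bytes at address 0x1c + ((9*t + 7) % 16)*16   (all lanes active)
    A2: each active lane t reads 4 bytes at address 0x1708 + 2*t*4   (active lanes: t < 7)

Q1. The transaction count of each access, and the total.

A1: 3 transactions
A2: 1 transaction

Answer: 3,1; total 4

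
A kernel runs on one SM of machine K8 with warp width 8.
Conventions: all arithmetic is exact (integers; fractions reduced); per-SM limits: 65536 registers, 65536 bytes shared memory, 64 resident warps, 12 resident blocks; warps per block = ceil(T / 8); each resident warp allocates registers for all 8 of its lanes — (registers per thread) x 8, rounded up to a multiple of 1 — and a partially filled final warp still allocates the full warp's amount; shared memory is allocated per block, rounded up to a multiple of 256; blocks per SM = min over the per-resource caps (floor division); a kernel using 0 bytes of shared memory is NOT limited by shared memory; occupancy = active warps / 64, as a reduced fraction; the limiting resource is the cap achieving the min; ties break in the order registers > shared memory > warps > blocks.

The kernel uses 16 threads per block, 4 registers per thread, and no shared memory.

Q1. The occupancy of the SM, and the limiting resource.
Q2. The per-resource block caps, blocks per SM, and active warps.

Answer: occupancy 3/8, limited by blocks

registers: 1024 blocks
shared memory: no limit (kernel uses none)
warps: 32 blocks
blocks: 12 blocks

Answer: 12 blocks, 24 active warps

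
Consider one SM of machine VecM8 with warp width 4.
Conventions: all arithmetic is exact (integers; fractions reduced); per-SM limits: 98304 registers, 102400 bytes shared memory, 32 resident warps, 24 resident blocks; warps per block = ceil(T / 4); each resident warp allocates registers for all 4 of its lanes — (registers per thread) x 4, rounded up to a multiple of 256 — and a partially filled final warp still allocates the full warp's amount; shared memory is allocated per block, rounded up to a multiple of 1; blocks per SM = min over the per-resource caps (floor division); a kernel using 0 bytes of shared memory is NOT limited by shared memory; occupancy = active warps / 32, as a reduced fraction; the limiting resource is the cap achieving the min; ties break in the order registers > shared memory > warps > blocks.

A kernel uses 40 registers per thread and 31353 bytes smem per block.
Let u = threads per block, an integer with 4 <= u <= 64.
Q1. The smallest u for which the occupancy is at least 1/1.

Answer: u = 61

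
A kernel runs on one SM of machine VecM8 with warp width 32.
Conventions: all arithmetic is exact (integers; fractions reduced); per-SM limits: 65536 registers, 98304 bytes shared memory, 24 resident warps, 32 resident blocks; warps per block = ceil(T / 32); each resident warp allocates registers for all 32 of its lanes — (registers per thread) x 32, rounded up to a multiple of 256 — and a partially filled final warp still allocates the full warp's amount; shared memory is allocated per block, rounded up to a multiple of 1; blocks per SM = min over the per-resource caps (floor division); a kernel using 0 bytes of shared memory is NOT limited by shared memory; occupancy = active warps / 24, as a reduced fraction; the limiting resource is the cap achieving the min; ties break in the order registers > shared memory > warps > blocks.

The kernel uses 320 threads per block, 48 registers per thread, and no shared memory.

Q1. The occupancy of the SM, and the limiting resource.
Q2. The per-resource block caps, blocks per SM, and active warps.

Answer: occupancy 5/6, limited by warps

registers: 4 blocks
shared memory: no limit (kernel uses none)
warps: 2 blocks
blocks: 32 blocks

Answer: 2 blocks, 20 active warps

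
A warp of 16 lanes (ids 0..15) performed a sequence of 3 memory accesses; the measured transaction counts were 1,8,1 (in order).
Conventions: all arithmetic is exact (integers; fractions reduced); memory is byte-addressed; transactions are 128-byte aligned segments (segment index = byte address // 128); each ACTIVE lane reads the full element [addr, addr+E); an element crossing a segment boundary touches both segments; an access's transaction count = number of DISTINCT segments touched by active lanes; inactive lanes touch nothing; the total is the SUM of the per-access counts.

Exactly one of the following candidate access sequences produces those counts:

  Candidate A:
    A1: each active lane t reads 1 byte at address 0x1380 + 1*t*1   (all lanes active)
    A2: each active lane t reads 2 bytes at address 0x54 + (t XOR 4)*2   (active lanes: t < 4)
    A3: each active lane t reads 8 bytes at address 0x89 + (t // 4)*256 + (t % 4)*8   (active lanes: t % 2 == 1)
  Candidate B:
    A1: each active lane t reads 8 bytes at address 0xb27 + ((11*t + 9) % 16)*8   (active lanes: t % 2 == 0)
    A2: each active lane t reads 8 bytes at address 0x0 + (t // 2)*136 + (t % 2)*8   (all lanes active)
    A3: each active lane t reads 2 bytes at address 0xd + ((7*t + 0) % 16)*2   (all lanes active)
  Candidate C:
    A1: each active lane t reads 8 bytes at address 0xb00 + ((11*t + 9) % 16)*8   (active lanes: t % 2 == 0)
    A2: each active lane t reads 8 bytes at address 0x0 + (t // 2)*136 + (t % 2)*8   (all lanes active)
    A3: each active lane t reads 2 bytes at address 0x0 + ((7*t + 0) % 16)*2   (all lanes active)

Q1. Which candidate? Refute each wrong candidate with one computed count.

A: A2 gives 1 transaction, not 8
B: A1 gives 2 transactions, not 1
C: all counts match (1,8,1)

Answer: C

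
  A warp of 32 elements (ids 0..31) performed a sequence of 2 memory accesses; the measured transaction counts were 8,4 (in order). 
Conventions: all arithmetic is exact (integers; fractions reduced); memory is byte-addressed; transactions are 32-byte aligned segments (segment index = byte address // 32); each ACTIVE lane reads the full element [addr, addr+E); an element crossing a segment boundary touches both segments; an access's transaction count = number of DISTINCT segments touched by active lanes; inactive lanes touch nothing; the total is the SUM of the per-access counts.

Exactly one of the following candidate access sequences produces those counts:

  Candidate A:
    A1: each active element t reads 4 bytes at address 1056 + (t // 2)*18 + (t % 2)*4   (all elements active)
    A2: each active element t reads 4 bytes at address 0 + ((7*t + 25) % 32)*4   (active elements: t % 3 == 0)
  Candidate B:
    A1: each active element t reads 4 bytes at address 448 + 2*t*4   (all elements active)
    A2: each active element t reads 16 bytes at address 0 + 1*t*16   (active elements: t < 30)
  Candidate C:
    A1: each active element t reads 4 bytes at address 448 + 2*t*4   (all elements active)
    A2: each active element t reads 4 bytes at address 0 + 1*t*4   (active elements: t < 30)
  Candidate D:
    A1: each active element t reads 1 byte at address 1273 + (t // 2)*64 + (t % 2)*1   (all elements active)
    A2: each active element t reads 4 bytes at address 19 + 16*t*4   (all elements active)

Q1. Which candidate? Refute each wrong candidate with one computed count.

A: A1 gives 9 transactions, not 8
B: A2 gives 15 transactions, not 4
D: A1 gives 16 transactions, not 8
C: all counts match (8,4)

Answer: C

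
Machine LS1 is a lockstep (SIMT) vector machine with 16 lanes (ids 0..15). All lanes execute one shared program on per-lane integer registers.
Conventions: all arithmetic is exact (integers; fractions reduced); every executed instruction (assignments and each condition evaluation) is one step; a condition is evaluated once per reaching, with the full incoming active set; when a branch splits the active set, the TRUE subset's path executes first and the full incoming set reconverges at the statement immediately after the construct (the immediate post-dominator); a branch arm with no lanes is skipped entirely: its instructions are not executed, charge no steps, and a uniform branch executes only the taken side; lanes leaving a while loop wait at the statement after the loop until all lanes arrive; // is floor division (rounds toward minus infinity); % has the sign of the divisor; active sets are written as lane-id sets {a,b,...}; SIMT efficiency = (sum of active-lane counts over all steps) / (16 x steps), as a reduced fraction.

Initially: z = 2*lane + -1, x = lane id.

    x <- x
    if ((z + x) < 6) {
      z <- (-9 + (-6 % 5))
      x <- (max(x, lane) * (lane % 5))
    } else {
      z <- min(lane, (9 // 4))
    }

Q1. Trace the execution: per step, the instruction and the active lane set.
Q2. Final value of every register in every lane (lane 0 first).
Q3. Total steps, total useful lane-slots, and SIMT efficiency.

step 0: x <- x                       {0,1,2,3,4,5,6,7,8,9,10,11,12,13,14,15}
step 1: eval ((z + x) < 6)           {0,1,2,3,4,5,6,7,8,9,10,11,12,13,14,15}
step 2: z <- (-9 + (-6 % 5))         {0,1,2}
step 3: x <- (max(x, lane) * (lane % 5)) {0,1,2}
step 4: z <- min(lane, (9 // 4))     {3,4,5,6,7,8,9,10,11,12,13,14,15}

Answer: 5 steps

z: -5,-5,-5,2,2,2,2,2,2,2,2,2,2,2,2,2
x: 0,1,4,3,4,5,6,7,8,9,10,11,12,13,14,15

steps = 5; useful = 51; efficiency = 51/80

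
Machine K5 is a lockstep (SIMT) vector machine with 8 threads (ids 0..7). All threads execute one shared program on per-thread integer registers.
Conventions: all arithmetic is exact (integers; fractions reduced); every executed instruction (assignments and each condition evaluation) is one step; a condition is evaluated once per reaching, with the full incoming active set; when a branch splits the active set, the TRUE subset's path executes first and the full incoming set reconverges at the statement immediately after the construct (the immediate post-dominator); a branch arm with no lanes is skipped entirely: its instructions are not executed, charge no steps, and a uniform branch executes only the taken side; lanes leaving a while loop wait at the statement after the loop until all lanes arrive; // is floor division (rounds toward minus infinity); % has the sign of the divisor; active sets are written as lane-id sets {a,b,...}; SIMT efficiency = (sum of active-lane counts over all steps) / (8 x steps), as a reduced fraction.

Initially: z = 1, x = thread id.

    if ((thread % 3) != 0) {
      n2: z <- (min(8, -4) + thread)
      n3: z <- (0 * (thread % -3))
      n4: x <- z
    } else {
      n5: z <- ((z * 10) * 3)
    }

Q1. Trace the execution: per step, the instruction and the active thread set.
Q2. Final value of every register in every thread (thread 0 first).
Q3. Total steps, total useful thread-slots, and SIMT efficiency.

step 0: eval ((thread % 3) != 0)     {0,1,2,3,4,5,6,7}
step 1: z <- (min(8, -4) + thread)   {1,2,4,5,7}
step 2: z <- (0 * (thread % -3))     {1,2,4,5,7}
step 3: x <- z                       {1,2,4,5,7}
step 4: z <- ((z * 10) * 3)          {0,3,6}

Answer: 5 steps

z: 30,0,0,30,0,0,30,0
x: 0,0,0,3,0,0,6,0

steps = 5; useful = 26; efficiency = 26/40 = 13/20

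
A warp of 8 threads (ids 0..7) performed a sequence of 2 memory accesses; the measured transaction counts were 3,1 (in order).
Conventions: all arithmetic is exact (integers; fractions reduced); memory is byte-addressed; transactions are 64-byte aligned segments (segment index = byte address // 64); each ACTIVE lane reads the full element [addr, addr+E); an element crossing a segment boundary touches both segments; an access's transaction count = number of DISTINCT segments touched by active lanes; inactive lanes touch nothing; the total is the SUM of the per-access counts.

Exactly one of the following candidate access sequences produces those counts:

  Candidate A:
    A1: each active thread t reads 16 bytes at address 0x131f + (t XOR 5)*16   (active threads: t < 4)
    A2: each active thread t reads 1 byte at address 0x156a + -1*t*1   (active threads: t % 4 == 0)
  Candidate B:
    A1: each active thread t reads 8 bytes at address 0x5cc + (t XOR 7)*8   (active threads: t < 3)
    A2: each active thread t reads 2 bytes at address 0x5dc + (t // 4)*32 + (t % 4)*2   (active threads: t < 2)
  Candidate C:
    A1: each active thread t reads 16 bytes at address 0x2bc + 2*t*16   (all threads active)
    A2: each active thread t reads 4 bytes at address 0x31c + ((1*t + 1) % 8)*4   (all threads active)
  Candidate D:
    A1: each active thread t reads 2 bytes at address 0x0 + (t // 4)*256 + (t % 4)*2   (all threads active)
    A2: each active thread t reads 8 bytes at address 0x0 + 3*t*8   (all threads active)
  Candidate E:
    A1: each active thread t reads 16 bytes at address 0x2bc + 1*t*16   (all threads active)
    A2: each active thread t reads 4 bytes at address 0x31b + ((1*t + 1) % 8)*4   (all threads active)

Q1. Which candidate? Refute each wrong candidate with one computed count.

A: A1 gives 2 transactions, not 3
B: A1 gives 2 transactions, not 3
C: A1 gives 5 transactions, not 3
D: A1 gives 2 transactions, not 3
E: all counts match (3,1)

Answer: E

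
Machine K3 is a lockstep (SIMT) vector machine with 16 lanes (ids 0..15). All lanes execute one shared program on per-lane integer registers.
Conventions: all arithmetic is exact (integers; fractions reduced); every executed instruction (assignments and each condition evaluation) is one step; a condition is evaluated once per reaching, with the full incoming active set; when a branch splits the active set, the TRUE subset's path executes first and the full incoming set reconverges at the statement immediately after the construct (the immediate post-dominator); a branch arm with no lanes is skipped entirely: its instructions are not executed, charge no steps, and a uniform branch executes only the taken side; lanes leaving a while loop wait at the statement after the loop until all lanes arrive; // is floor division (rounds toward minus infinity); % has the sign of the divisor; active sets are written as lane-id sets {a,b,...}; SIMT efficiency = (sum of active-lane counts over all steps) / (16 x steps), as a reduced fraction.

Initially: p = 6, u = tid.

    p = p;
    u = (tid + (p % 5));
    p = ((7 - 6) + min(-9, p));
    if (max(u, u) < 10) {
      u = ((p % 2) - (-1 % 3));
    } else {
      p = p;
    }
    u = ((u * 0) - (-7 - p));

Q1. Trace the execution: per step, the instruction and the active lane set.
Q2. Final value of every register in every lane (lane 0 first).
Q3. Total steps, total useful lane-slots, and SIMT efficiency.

step 0: p <- p                       {0,1,2,3,4,5,6,7,8,9,10,11,12,13,14,15}
step 1: u <- (tid + (p % 5))         {0,1,2,3,4,5,6,7,8,9,10,11,12,13,14,15}
step 2: p <- ((7 - 6) + min(-9, p))  {0,1,2,3,4,5,6,7,8,9,10,11,12,13,14,15}
step 3: eval (max(u, u) < 10)        {0,1,2,3,4,5,6,7,8,9,10,11,12,13,14,15}
step 4: u <- ((p % 2) - (-1 % 3))    {0,1,2,3,4,5,6,7,8}
step 5: p <- p                       {9,10,11,12,13,14,15}
step 6: u <- ((u * 0) - (-7 - p))    {0,1,2,3,4,5,6,7,8,9,10,11,12,13,14,15}

Answer: 7 steps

p: -8,-8,-8,-8,-8,-8,-8,-8,-8,-8,-8,-8,-8,-8,-8,-8
u: -1,-1,-1,-1,-1,-1,-1,-1,-1,-1,-1,-1,-1,-1,-1,-1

steps = 7; useful = 96; efficiency = 96/112 = 6/7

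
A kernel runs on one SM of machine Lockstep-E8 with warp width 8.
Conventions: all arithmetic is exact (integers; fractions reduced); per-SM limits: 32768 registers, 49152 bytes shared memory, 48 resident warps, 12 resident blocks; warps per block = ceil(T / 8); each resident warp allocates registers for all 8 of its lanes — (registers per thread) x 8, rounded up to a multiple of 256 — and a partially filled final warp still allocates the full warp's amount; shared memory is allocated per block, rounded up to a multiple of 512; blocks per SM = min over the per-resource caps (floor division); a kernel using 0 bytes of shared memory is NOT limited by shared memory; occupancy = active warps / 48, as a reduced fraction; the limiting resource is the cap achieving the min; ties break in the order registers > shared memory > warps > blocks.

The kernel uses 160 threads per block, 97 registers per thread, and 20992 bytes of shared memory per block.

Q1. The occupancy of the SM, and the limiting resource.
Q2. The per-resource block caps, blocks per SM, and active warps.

Answer: occupancy 5/12, limited by registers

registers: 1 block
shared memory: 2 blocks
warps: 2 blocks
blocks: 12 blocks

Answer: 1 block, 20 active warps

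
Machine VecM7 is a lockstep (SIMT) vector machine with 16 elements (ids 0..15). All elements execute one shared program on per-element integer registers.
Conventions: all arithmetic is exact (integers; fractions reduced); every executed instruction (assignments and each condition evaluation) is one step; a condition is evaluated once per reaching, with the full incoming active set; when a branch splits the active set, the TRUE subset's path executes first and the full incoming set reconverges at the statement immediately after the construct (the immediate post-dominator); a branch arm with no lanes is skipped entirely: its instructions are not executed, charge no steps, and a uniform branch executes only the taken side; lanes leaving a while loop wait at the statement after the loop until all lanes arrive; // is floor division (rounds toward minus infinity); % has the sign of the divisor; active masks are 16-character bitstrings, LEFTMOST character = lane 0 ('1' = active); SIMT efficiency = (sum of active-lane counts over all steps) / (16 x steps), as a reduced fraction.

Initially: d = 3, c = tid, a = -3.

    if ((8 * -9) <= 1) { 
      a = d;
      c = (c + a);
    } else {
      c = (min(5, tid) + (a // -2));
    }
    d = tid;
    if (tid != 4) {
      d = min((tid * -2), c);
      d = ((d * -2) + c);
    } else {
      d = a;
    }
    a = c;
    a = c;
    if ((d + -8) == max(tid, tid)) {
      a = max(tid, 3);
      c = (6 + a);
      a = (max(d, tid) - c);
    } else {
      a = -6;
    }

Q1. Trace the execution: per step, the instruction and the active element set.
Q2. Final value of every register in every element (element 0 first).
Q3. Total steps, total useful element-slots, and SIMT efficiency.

step 0: eval ((8 * -9) <= 1)         1111111111111111
step 1: a <- d                       1111111111111111
step 2: c <- (c + a)                 1111111111111111
step 3: d <- tid                     1111111111111111
step 4: eval (tid != 4)              1111111111111111
step 5: d <- min((tid * -2), c)      1111011111111111
step 6: d <- ((d * -2) + c)          1111011111111111
step 7: d <- a                       0000100000000000
step 8: a <- c                       1111111111111111
step 9: a <- c                       1111111111111111
step 10: eval ((d + -8) == max(tid, tid)) 1111111111111111
step 11: a <- -6                      1111111111111111

Answer: 12 steps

d: 3,8,13,18,3,28,33,38,43,48,53,58,63,68,73,78
c: 3,4,5,6,7,8,9,10,11,12,13,14,15,16,17,18
a: -6,-6,-6,-6,-6,-6,-6,-6,-6,-6,-6,-6,-6,-6,-6,-6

steps = 12; useful = 175; efficiency = 175/192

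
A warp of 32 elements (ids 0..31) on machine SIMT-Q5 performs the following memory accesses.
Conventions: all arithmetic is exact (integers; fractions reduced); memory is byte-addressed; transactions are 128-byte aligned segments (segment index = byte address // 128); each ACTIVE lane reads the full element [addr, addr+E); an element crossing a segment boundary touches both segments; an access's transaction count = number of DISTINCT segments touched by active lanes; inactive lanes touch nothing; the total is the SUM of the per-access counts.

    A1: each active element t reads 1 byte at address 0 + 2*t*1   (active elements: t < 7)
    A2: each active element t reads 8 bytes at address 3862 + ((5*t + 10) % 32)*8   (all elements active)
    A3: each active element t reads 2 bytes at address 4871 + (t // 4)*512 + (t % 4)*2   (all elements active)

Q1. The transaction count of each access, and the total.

A1: 1 transaction
A2: 3 transactions
A3: 8 transactions

Answer: 1,3,8; total 12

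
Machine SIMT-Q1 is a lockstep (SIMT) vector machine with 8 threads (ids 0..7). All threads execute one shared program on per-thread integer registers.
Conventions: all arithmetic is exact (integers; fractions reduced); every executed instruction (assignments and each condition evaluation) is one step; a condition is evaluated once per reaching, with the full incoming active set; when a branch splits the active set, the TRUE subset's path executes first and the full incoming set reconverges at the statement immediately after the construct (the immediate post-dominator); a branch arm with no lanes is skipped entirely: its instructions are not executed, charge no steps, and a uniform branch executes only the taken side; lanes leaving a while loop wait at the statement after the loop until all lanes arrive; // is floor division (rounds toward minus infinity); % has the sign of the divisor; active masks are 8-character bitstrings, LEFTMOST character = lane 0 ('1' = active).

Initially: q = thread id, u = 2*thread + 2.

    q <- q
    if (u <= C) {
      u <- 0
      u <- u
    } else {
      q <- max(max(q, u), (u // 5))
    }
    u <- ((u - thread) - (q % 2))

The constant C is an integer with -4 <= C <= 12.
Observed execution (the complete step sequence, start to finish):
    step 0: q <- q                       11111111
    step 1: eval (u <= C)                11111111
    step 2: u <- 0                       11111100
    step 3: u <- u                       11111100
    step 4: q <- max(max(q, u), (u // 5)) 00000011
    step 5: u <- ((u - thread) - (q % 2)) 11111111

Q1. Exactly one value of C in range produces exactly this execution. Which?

Answer: C = 12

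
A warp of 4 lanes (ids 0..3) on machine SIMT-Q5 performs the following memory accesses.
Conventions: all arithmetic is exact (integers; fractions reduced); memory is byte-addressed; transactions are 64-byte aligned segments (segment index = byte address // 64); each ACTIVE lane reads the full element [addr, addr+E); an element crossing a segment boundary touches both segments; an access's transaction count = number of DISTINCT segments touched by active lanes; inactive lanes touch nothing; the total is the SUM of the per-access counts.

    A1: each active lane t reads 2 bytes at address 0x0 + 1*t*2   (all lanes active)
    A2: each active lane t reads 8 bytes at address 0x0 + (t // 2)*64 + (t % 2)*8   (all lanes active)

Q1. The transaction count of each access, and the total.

A1: 1 transaction
A2: 2 transactions

Answer: 1,2; total 3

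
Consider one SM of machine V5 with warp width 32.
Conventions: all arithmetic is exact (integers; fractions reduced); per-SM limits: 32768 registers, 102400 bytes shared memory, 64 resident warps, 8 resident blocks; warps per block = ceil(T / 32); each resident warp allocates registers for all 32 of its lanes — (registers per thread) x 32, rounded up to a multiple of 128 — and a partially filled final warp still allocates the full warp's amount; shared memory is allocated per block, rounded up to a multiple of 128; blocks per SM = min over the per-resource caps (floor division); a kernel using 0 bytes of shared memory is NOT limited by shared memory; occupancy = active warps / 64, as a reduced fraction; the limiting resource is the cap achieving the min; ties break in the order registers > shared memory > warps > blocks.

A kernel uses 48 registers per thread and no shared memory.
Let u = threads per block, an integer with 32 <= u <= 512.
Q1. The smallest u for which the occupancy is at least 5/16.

Answer: u = 65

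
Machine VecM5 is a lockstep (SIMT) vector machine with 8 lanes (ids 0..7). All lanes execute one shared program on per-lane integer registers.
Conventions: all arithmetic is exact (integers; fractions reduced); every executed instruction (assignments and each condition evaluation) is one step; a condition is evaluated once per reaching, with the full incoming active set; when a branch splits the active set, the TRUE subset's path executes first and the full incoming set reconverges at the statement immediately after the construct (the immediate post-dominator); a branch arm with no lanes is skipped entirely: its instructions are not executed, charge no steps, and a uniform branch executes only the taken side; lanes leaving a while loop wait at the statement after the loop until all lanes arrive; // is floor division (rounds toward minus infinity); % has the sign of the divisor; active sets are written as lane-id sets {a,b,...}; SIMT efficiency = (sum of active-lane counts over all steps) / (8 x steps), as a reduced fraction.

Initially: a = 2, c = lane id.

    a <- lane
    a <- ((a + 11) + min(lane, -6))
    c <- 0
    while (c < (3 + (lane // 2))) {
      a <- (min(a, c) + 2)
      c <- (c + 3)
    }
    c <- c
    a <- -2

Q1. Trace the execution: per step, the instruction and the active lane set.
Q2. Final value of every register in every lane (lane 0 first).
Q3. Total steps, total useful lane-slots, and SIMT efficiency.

step 0: a <- lane                    {0,1,2,3,4,5,6,7}
step 1: a <- ((a + 11) + min(lane, -6)) {0,1,2,3,4,5,6,7}
step 2: c <- 0                       {0,1,2,3,4,5,6,7}
step 3: eval (c < (3 + (lane // 2))) {0,1,2,3,4,5,6,7}
step 4: a <- (min(a, c) + 2)         {0,1,2,3,4,5,6,7}
step 5: c <- (c + 3)                 {0,1,2,3,4,5,6,7}
step 6: eval (c < (3 + (lane // 2))) {0,1,2,3,4,5,6,7}
step 7: a <- (min(a, c) + 2)         {2,3,4,5,6,7}
step 8: c <- (c + 3)                 {2,3,4,5,6,7}
step 9: eval (c < (3 + (lane // 2))) {2,3,4,5,6,7}
step 10: c <- c                       {0,1,2,3,4,5,6,7}
step 11: a <- -2                      {0,1,2,3,4,5,6,7}

Answer: 12 steps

a: -2,-2,-2,-2,-2,-2,-2,-2
c: 3,3,6,6,6,6,6,6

steps = 12; useful = 90; efficiency = 90/96 = 15/16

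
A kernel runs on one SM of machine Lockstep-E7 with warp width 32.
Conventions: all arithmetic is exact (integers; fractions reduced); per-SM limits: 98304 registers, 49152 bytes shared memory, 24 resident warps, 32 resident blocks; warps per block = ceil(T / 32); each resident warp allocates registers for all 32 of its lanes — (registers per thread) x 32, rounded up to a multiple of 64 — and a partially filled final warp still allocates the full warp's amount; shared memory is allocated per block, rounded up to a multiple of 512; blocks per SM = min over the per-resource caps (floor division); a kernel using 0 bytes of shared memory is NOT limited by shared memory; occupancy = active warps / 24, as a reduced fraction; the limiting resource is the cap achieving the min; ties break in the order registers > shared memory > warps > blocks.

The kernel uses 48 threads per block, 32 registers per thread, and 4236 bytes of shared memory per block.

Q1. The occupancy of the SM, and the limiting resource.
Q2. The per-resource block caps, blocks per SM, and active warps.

Answer: occupancy 5/6, limited by shared memory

registers: 48 blocks
shared memory: 10 blocks
warps: 12 blocks
blocks: 32 blocks

Answer: 10 blocks, 20 active warps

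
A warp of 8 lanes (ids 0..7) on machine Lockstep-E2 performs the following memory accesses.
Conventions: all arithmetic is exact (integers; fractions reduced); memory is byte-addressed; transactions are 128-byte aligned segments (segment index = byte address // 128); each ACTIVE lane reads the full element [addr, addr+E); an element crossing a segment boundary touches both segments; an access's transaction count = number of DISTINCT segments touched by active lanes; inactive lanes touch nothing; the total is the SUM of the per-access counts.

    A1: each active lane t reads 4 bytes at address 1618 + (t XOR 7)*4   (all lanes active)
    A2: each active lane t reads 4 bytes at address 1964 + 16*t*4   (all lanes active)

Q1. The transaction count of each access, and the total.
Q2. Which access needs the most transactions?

A1: 1 transaction
A2: 4 transactions

Answer: 1,4; total 5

Answer: A2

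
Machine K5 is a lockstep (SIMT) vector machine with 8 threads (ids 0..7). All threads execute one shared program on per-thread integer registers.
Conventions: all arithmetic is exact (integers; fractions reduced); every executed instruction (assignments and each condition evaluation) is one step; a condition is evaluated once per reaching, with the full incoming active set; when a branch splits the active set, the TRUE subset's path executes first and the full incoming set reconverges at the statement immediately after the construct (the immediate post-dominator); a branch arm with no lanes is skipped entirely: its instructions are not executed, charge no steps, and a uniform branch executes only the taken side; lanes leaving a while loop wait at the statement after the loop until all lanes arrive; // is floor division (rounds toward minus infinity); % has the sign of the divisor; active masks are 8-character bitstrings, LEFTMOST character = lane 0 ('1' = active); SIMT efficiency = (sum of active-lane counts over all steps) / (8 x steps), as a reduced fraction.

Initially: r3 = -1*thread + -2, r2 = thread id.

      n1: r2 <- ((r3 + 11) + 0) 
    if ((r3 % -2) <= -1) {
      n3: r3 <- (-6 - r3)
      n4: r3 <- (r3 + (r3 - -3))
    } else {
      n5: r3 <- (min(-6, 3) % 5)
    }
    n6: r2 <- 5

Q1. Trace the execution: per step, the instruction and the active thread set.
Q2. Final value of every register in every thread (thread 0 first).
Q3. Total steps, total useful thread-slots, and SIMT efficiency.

step 0: r2 <- ((r3 + 11) + 0)        11111111
step 1: eval ((r3 % -2) <= -1)       11111111
step 2: r3 <- (-6 - r3)              01010101
step 3: r3 <- (r3 + (r3 - -3))       01010101
step 4: r3 <- (min(-6, 3) % 5)       10101010
step 5: r2 <- 5                      11111111

Answer: 6 steps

r3: 4,-3,4,1,4,5,4,9
r2: 5,5,5,5,5,5,5,5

steps = 6; useful = 36; efficiency = 36/48 = 3/4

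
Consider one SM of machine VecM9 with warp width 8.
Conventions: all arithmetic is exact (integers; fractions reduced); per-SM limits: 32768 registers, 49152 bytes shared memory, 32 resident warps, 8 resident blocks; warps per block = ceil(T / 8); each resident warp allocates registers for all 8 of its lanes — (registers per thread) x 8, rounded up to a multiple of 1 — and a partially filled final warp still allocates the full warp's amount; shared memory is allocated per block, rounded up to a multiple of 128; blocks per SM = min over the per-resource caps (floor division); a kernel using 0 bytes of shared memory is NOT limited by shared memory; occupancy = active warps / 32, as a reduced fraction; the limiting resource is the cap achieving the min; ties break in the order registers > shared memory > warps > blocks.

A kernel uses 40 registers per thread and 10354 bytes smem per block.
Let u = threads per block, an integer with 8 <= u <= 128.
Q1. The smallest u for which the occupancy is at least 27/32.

Answer: u = 49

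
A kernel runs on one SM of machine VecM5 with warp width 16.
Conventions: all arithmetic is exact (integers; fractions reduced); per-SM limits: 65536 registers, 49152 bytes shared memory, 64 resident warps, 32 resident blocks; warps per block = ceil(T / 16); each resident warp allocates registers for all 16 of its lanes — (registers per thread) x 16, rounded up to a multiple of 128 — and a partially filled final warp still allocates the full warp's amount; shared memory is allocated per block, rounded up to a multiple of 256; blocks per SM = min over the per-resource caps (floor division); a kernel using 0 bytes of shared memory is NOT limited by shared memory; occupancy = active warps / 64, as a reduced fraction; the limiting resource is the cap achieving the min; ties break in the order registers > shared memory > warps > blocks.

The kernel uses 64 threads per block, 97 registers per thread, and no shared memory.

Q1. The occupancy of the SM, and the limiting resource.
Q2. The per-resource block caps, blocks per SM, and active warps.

Answer: occupancy 9/16, limited by registers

registers: 9 blocks
shared memory: no limit (kernel uses none)
warps: 16 blocks
blocks: 32 blocks

Answer: 9 blocks, 36 active warps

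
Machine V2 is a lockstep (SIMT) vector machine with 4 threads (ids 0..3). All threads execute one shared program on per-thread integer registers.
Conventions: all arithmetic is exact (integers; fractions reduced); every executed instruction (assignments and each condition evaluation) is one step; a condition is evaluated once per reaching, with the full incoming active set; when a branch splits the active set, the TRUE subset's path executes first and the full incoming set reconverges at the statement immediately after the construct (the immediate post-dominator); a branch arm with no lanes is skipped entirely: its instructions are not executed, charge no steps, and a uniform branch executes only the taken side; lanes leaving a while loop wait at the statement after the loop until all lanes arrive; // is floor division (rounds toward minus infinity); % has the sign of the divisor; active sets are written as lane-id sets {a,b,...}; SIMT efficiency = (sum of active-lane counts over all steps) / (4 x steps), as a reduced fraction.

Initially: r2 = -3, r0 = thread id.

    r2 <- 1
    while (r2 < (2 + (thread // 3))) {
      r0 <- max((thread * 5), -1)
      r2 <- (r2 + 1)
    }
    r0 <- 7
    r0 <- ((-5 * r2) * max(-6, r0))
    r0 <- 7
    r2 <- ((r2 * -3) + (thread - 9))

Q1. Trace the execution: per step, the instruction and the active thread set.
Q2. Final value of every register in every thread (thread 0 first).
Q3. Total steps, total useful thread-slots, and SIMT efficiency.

step 0: r2 <- 1                      {0,1,2,3}
step 1: eval (r2 < (2 + (thread // 3))) {0,1,2,3}
step 2: r0 <- max((thread * 5), -1)  {0,1,2,3}
step 3: r2 <- (r2 + 1)               {0,1,2,3}
step 4: eval (r2 < (2 + (thread // 3))) {0,1,2,3}
step 5: r0 <- max((thread * 5), -1)  {3}
step 6: r2 <- (r2 + 1)               {3}
step 7: eval (r2 < (2 + (thread // 3))) {3}
step 8: r0 <- 7                      {0,1,2,3}
step 9: r0 <- ((-5 * r2) * max(-6, r0)) {0,1,2,3}
step 10: r0 <- 7                      {0,1,2,3}
step 11: r2 <- ((r2 * -3) + (thread - 9)) {0,1,2,3}

Answer: 12 steps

r2: -15,-14,-13,-15
r0: 7,7,7,7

steps = 12; useful = 39; efficiency = 39/48 = 13/16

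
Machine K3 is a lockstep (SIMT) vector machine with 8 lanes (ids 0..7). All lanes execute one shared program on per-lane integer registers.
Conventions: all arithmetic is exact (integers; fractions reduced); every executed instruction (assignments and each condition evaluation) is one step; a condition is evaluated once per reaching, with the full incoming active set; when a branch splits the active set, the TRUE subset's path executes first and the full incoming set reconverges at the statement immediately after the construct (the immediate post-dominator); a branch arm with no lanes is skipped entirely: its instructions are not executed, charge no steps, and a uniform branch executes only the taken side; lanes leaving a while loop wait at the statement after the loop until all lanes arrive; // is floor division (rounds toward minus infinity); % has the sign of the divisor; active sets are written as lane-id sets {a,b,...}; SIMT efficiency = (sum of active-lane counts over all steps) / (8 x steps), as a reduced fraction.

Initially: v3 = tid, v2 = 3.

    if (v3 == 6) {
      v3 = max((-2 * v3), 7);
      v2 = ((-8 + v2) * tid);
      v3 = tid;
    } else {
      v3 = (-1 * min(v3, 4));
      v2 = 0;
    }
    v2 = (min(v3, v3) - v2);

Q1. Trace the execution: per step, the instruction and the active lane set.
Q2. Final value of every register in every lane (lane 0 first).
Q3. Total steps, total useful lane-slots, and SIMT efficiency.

step 0: eval (v3 == 6)               {0,1,2,3,4,5,6,7}
step 1: v3 <- max((-2 * v3), 7)      {6}
step 2: v2 <- ((-8 + v2) * tid)      {6}
step 3: v3 <- tid                    {6}
step 4: v3 <- (-1 * min(v3, 4))      {0,1,2,3,4,5,7}
step 5: v2 <- 0                      {0,1,2,3,4,5,7}
step 6: v2 <- (min(v3, v3) - v2)     {0,1,2,3,4,5,6,7}

Answer: 7 steps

v3: 0,-1,-2,-3,-4,-4,6,-4
v2: 0,-1,-2,-3,-4,-4,36,-4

steps = 7; useful = 33; efficiency = 33/56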